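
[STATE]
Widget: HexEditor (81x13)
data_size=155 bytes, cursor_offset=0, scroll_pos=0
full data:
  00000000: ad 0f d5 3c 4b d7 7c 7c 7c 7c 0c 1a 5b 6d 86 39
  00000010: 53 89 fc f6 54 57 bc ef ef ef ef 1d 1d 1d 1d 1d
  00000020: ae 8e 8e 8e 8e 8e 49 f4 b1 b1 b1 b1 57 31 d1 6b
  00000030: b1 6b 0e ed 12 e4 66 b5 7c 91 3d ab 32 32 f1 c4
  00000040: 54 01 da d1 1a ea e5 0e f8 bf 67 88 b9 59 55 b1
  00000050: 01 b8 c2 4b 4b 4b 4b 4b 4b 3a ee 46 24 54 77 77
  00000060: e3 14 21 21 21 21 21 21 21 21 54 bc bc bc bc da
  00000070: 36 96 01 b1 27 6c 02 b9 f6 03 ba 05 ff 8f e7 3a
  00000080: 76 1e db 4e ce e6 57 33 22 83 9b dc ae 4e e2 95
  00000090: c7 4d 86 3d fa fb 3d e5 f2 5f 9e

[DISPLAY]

00000000  AD 0f d5 3c 4b d7 7c 7c  7c 7c 0c 1a 5b 6d 86 39  |...<K.||||..[m.9|   
00000010  53 89 fc f6 54 57 bc ef  ef ef ef 1d 1d 1d 1d 1d  |S...TW..........|   
00000020  ae 8e 8e 8e 8e 8e 49 f4  b1 b1 b1 b1 57 31 d1 6b  |......I.....W1.k|   
00000030  b1 6b 0e ed 12 e4 66 b5  7c 91 3d ab 32 32 f1 c4  |.k....f.|.=.22..|   
00000040  54 01 da d1 1a ea e5 0e  f8 bf 67 88 b9 59 55 b1  |T.........g..YU.|   
00000050  01 b8 c2 4b 4b 4b 4b 4b  4b 3a ee 46 24 54 77 77  |...KKKKKK:.F$Tww|   
00000060  e3 14 21 21 21 21 21 21  21 21 54 bc bc bc bc da  |..!!!!!!!!T.....|   
00000070  36 96 01 b1 27 6c 02 b9  f6 03 ba 05 ff 8f e7 3a  |6...'l.........:|   
00000080  76 1e db 4e ce e6 57 33  22 83 9b dc ae 4e e2 95  |v..N..W3"....N..|   
00000090  c7 4d 86 3d fa fb 3d e5  f2 5f 9e                 |.M.=..=.._.     |   
                                                                                 
                                                                                 
                                                                                 


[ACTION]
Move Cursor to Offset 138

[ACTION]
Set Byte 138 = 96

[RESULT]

00000000  ad 0f d5 3c 4b d7 7c 7c  7c 7c 0c 1a 5b 6d 86 39  |...<K.||||..[m.9|   
00000010  53 89 fc f6 54 57 bc ef  ef ef ef 1d 1d 1d 1d 1d  |S...TW..........|   
00000020  ae 8e 8e 8e 8e 8e 49 f4  b1 b1 b1 b1 57 31 d1 6b  |......I.....W1.k|   
00000030  b1 6b 0e ed 12 e4 66 b5  7c 91 3d ab 32 32 f1 c4  |.k....f.|.=.22..|   
00000040  54 01 da d1 1a ea e5 0e  f8 bf 67 88 b9 59 55 b1  |T.........g..YU.|   
00000050  01 b8 c2 4b 4b 4b 4b 4b  4b 3a ee 46 24 54 77 77  |...KKKKKK:.F$Tww|   
00000060  e3 14 21 21 21 21 21 21  21 21 54 bc bc bc bc da  |..!!!!!!!!T.....|   
00000070  36 96 01 b1 27 6c 02 b9  f6 03 ba 05 ff 8f e7 3a  |6...'l.........:|   
00000080  76 1e db 4e ce e6 57 33  22 83 96 dc ae 4e e2 95  |v..N..W3"....N..|   
00000090  c7 4d 86 3d fa fb 3d e5  f2 5f 9e                 |.M.=..=.._.     |   
                                                                                 
                                                                                 
                                                                                 


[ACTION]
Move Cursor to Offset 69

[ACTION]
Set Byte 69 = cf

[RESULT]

00000000  ad 0f d5 3c 4b d7 7c 7c  7c 7c 0c 1a 5b 6d 86 39  |...<K.||||..[m.9|   
00000010  53 89 fc f6 54 57 bc ef  ef ef ef 1d 1d 1d 1d 1d  |S...TW..........|   
00000020  ae 8e 8e 8e 8e 8e 49 f4  b1 b1 b1 b1 57 31 d1 6b  |......I.....W1.k|   
00000030  b1 6b 0e ed 12 e4 66 b5  7c 91 3d ab 32 32 f1 c4  |.k....f.|.=.22..|   
00000040  54 01 da d1 1a CF e5 0e  f8 bf 67 88 b9 59 55 b1  |T.........g..YU.|   
00000050  01 b8 c2 4b 4b 4b 4b 4b  4b 3a ee 46 24 54 77 77  |...KKKKKK:.F$Tww|   
00000060  e3 14 21 21 21 21 21 21  21 21 54 bc bc bc bc da  |..!!!!!!!!T.....|   
00000070  36 96 01 b1 27 6c 02 b9  f6 03 ba 05 ff 8f e7 3a  |6...'l.........:|   
00000080  76 1e db 4e ce e6 57 33  22 83 96 dc ae 4e e2 95  |v..N..W3"....N..|   
00000090  c7 4d 86 3d fa fb 3d e5  f2 5f 9e                 |.M.=..=.._.     |   
                                                                                 
                                                                                 
                                                                                 


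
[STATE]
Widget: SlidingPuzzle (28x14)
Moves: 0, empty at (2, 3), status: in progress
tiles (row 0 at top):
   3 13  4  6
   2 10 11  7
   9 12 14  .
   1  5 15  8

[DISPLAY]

┌────┬────┬────┬────┐       
│  3 │ 13 │  4 │  6 │       
├────┼────┼────┼────┤       
│  2 │ 10 │ 11 │  7 │       
├────┼────┼────┼────┤       
│  9 │ 12 │ 14 │    │       
├────┼────┼────┼────┤       
│  1 │  5 │ 15 │  8 │       
└────┴────┴────┴────┘       
Moves: 0                    
                            
                            
                            
                            


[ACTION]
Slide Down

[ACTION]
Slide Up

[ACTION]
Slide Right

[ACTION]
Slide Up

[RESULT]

┌────┬────┬────┬────┐       
│  3 │ 13 │  4 │  6 │       
├────┼────┼────┼────┤       
│  2 │ 10 │ 11 │  7 │       
├────┼────┼────┼────┤       
│  9 │ 12 │ 15 │ 14 │       
├────┼────┼────┼────┤       
│  1 │  5 │    │  8 │       
└────┴────┴────┴────┘       
Moves: 4                    
                            
                            
                            
                            


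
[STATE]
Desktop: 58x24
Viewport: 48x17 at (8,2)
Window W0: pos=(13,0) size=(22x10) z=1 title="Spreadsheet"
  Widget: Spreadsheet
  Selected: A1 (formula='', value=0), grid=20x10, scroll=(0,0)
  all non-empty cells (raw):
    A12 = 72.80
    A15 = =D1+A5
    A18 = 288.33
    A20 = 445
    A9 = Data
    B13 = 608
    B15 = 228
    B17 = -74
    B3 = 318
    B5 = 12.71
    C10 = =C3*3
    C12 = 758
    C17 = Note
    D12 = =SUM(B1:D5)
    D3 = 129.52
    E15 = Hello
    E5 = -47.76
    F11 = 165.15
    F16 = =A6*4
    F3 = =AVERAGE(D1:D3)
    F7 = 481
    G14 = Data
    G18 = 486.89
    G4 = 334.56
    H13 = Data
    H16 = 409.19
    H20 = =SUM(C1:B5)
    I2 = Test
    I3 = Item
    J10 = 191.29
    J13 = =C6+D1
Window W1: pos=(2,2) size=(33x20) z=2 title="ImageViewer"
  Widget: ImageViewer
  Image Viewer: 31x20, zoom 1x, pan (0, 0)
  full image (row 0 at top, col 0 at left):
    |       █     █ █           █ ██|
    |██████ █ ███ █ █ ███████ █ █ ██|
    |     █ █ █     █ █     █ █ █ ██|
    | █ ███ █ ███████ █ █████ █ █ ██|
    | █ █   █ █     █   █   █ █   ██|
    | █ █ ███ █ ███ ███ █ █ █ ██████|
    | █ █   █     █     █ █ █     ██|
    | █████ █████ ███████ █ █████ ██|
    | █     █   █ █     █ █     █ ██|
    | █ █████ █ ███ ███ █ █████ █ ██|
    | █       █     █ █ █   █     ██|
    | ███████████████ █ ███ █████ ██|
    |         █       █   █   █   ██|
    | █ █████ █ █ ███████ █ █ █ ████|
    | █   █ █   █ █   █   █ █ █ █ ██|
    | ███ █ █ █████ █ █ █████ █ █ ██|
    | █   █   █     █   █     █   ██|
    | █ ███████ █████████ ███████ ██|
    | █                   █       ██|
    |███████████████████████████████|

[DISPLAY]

━━━━━━━━━━━━━━━━━━━━━━━━━━┓                     
eViewer                   ┃                     
──────────────────────────┨                     
  █     █ █           █ ██┃                     
█ █ ███ █ █ ███████ █ █ ██┃                     
█ █ █     █ █     █ █ █ ██┃                     
█ █ ███████ █ █████ █ █ ██┃                     
  █ █     █   █   █ █   ██┃                     
███ █ ███ ███ █ █ █ ██████┃                     
  █     █     █ █ █     ██┃                     
█ █████ ███████ █ █████ ██┃                     
  █   █ █     █ █     █ ██┃                     
███ █ ███ ███ █ █████ █ ██┃                     
    █     █ █ █   █     ██┃                     
███████████ █ ███ █████ ██┃                     
    █       █   █   █   ██┃                     
███ █ █ ███████ █ █ █ ████┃                     


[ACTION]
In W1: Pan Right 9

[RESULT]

━━━━━━━━━━━━━━━━━━━━━━━━━━┓                     
eViewer                   ┃                     
──────────────────────────┨                     
 █           █ ██         ┃                     
 █ ███████ █ █ ██         ┃                     
 █ █     █ █ █ ██         ┃                     
██ █ █████ █ █ ██         ┃                     
 █   █   █ █   ██         ┃                     
 ███ █ █ █ ██████         ┃                     
     █ █ █     ██         ┃                     
██████ █ █████ ██         ┃                     
     █ █     █ ██         ┃                     
 ███ █ █████ █ ██         ┃                     
 █ █ █   █     ██         ┃                     
██ █ ███ █████ ██         ┃                     
   █   █   █   ██         ┃                     
██████ █ █ █ ████         ┃                     


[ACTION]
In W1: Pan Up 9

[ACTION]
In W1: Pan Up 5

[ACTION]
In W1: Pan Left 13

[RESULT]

━━━━━━━━━━━━━━━━━━━━━━━━━━┓                     
eViewer                   ┃                     
──────────────────────────┨                     
  █     █ █           █ ██┃                     
█ █ ███ █ █ ███████ █ █ ██┃                     
█ █ █     █ █     █ █ █ ██┃                     
█ █ ███████ █ █████ █ █ ██┃                     
  █ █     █   █   █ █   ██┃                     
███ █ ███ ███ █ █ █ ██████┃                     
  █     █     █ █ █     ██┃                     
█ █████ ███████ █ █████ ██┃                     
  █   █ █     █ █     █ ██┃                     
███ █ ███ ███ █ █████ █ ██┃                     
    █     █ █ █   █     ██┃                     
███████████ █ ███ █████ ██┃                     
    █       █   █   █   ██┃                     
███ █ █ ███████ █ █ █ ████┃                     


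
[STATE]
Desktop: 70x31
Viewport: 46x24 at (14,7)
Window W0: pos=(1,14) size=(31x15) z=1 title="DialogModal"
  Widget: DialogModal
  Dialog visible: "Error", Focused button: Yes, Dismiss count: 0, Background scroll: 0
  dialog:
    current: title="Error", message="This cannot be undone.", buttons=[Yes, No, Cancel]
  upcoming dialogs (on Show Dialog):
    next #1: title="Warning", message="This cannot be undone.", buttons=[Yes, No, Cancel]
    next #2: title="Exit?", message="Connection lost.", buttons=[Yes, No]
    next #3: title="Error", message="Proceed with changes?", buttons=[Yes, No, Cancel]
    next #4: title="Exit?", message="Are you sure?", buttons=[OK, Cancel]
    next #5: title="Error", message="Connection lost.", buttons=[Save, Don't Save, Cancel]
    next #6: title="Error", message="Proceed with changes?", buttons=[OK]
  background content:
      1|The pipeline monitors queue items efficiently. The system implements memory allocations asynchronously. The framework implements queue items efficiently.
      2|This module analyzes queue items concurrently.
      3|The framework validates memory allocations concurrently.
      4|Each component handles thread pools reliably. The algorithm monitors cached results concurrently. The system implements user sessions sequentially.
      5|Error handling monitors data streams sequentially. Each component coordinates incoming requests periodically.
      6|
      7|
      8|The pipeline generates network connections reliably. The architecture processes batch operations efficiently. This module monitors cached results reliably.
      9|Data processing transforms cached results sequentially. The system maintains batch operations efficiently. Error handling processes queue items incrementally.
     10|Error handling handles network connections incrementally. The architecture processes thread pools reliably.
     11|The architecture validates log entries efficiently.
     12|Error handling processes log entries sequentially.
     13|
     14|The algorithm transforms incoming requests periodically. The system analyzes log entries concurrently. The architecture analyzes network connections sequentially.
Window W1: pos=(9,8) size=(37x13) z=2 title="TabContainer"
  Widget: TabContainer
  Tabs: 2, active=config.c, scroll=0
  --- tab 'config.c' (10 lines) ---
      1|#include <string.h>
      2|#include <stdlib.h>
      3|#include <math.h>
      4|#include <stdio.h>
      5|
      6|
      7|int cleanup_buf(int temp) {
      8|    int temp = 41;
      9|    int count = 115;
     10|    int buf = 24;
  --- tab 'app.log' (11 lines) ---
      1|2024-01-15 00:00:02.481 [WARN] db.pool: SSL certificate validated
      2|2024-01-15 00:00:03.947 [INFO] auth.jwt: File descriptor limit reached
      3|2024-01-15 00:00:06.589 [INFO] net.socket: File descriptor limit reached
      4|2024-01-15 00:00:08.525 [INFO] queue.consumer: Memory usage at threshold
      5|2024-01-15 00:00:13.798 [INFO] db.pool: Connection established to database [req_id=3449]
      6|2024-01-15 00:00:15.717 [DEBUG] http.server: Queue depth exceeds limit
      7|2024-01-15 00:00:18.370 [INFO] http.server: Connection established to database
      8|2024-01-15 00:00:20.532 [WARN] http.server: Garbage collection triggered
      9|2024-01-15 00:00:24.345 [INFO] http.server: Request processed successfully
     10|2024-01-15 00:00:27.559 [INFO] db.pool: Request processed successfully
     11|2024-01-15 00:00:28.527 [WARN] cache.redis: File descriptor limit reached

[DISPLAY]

                                              
━━━━━━━━━━━━━━━━━━━━━━━━━━━━━━━┓              
Container                      ┃              
───────────────────────────────┨              
fig.c]│ app.log                ┃              
───────────────────────────────┃              
lude <string.h>                ┃              
lude <stdlib.h>                ┃              
lude <math.h>                  ┃              
lude <stdio.h>                 ┃              
                               ┃              
                               ┃              
cleanup_buf(int temp) {        ┃              
━━━━━━━━━━━━━━━━━━━━━━━━━━━━━━━┛              
Error         │a ┃                            
not be undone.│  ┃                            
No   Cancel   │  ┃                            
──────────────┘or┃                            
ing transforms ca┃                            
ng handles networ┃                            
ture validates lo┃                            
━━━━━━━━━━━━━━━━━┛                            
                                              
                                              


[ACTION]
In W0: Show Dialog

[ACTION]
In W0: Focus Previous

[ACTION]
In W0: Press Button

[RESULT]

                                              
━━━━━━━━━━━━━━━━━━━━━━━━━━━━━━━┓              
Container                      ┃              
───────────────────────────────┨              
fig.c]│ app.log                ┃              
───────────────────────────────┃              
lude <string.h>                ┃              
lude <stdlib.h>                ┃              
lude <math.h>                  ┃              
lude <stdio.h>                 ┃              
                               ┃              
                               ┃              
cleanup_buf(int temp) {        ┃              
━━━━━━━━━━━━━━━━━━━━━━━━━━━━━━━┛              
ng monitors data ┃                            
                 ┃                            
                 ┃                            
 generates networ┃                            
ing transforms ca┃                            
ng handles networ┃                            
ture validates lo┃                            
━━━━━━━━━━━━━━━━━┛                            
                                              
                                              


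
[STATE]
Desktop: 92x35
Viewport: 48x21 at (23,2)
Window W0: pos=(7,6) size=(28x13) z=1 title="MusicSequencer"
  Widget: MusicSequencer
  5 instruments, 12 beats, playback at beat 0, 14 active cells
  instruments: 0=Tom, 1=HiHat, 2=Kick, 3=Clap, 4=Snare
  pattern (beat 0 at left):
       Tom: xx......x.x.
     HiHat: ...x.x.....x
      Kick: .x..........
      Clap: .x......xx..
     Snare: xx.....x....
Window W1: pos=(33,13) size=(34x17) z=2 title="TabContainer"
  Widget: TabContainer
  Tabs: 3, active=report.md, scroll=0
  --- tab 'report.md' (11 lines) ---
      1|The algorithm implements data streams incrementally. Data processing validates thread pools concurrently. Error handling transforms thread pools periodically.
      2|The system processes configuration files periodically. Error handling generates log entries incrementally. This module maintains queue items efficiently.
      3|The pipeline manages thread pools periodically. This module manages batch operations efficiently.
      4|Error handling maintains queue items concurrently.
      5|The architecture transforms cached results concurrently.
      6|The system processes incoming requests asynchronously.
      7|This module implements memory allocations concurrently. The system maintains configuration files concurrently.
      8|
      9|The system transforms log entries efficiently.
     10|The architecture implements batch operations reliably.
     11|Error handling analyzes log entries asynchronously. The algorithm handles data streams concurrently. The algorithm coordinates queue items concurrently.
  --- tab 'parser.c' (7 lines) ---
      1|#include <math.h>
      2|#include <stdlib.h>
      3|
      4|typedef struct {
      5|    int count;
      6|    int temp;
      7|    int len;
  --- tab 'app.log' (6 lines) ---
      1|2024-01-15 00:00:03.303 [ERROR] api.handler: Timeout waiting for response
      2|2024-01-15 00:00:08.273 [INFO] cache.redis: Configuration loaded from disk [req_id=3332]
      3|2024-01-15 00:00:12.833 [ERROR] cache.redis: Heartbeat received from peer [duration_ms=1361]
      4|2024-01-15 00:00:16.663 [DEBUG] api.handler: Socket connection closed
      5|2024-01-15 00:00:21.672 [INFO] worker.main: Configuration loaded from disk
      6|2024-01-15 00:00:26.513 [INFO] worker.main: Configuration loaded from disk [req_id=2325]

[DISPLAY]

                                                
                                                
                                                
                                                
━━━━━━━━━━━┓                                    
           ┃                                    
───────────┨                                    
901        ┃                                    
·█·        ┃                                    
··█        ┃                                    
···        ┃                                    
█··       ┏━━━━━━━━━━━━━━━━━━━━━━━━━━━━━━━━┓    
···       ┃ TabContainer                   ┃    
          ┠────────────────────────────────┨    
          ┃[report.md]│ parser.c │ app.log ┃    
          ┃────────────────────────────────┃    
━━━━━━━━━━┃The algorithm implements data st┃    
          ┃The system processes configurati┃    
          ┃The pipeline manages thread pool┃    
          ┃Error handling maintains queue i┃    
          ┃The architecture transforms cach┃    


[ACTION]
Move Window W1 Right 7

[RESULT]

                                                
                                                
                                                
                                                
━━━━━━━━━━━┓                                    
           ┃                                    
───────────┨                                    
901        ┃                                    
·█·        ┃                                    
··█        ┃                                    
···        ┃                                    
█··        ┃     ┏━━━━━━━━━━━━━━━━━━━━━━━━━━━━━━
···        ┃     ┃ TabContainer                 
           ┃     ┠──────────────────────────────
           ┃     ┃[report.md]│ parser.c │ app.lo
           ┃     ┃──────────────────────────────
━━━━━━━━━━━┛     ┃The algorithm implements data 
                 ┃The system processes configura
                 ┃The pipeline manages thread po
                 ┃Error handling maintains queue
                 ┃The architecture transforms ca


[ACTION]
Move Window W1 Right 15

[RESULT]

                                                
                                                
                                                
                                                
━━━━━━━━━━━┓                                    
           ┃                                    
───────────┨                                    
901        ┃                                    
·█·        ┃                                    
··█        ┃                                    
···        ┃                                    
█··        ┃                    ┏━━━━━━━━━━━━━━━
···        ┃                    ┃ TabContainer  
           ┃                    ┠───────────────
           ┃                    ┃[report.md]│ pa
           ┃                    ┃───────────────
━━━━━━━━━━━┛                    ┃The algorithm i
                                ┃The system proc
                                ┃The pipeline ma
                                ┃Error handling 
                                ┃The architectur


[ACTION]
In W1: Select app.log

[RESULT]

                                                
                                                
                                                
                                                
━━━━━━━━━━━┓                                    
           ┃                                    
───────────┨                                    
901        ┃                                    
·█·        ┃                                    
··█        ┃                                    
···        ┃                                    
█··        ┃                    ┏━━━━━━━━━━━━━━━
···        ┃                    ┃ TabContainer  
           ┃                    ┠───────────────
           ┃                    ┃ report.md │ pa
           ┃                    ┃───────────────
━━━━━━━━━━━┛                    ┃2024-01-15 00:0
                                ┃2024-01-15 00:0
                                ┃2024-01-15 00:0
                                ┃2024-01-15 00:0
                                ┃2024-01-15 00:0


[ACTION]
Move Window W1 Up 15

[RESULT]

                                ┠───────────────
                                ┃ report.md │ pa
                                ┃───────────────
                                ┃2024-01-15 00:0
━━━━━━━━━━━┓                    ┃2024-01-15 00:0
           ┃                    ┃2024-01-15 00:0
───────────┨                    ┃2024-01-15 00:0
901        ┃                    ┃2024-01-15 00:0
·█·        ┃                    ┃2024-01-15 00:0
··█        ┃                    ┃               
···        ┃                    ┃               
█··        ┃                    ┃               
···        ┃                    ┃               
           ┃                    ┃               
           ┃                    ┗━━━━━━━━━━━━━━━
           ┃                                    
━━━━━━━━━━━┛                                    
                                                
                                                
                                                
                                                


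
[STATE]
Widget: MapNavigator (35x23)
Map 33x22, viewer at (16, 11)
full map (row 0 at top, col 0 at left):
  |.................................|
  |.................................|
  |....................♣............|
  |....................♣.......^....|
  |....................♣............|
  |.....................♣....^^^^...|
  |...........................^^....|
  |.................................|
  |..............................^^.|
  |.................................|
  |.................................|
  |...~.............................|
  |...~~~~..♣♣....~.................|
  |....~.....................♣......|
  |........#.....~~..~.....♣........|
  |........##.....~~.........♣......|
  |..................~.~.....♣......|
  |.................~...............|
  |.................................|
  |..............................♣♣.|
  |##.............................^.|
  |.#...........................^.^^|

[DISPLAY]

 ................................. 
 ................................. 
 ....................♣............ 
 ....................♣.......^.... 
 ....................♣............ 
 .....................♣....^^^^... 
 ...........................^^.... 
 ................................. 
 ..............................^^. 
 ................................. 
 ................................. 
 ...~............@................ 
 ...~~~~..♣♣....~................. 
 ....~.....................♣...... 
 ........#.....~~..~.....♣........ 
 ........##.....~~.........♣...... 
 ..................~.~.....♣...... 
 .................~............... 
 ................................. 
 ..............................♣♣. 
 ##.............................^. 
 .#...........................^.^^ 
                                   


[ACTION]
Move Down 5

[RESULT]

 .....................♣....^^^^... 
 ...........................^^.... 
 ................................. 
 ..............................^^. 
 ................................. 
 ................................. 
 ...~............................. 
 ...~~~~..♣♣....~................. 
 ....~.....................♣...... 
 ........#.....~~..~.....♣........ 
 ........##.....~~.........♣...... 
 ................@.~.~.....♣...... 
 .................~............... 
 ................................. 
 ..............................♣♣. 
 ##.............................^. 
 .#...........................^.^^ 
                                   
                                   
                                   
                                   
                                   
                                   


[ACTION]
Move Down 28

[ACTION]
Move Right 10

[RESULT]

........................           
........................           
♣♣....~.................           
.................♣......           
.....~~..~.....♣........           
#.....~~.........♣......           
.........~.~.....♣......           
........~...............           
........................           
.....................♣♣.           
......................^.           
.................@..^.^^           
                                   
                                   
                                   
                                   
                                   
                                   
                                   
                                   
                                   
                                   
                                   


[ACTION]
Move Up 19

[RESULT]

                                   
                                   
                                   
                                   
                                   
                                   
                                   
                                   
                                   
........................           
........................           
...........♣.....@......           
...........♣.......^....           
...........♣............           
............♣....^^^^...           
..................^^....           
........................           
.....................^^.           
........................           
........................           
........................           
♣♣....~.................           
.................♣......           


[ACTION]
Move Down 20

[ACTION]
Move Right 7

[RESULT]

..................                 
..................                 
~.................                 
...........♣......                 
~..~.....♣........                 
~~.........♣......                 
...~.~.....♣......                 
..~...............                 
..................                 
...............♣♣.                 
................^.                 
..............^.^@                 
                                   
                                   
                                   
                                   
                                   
                                   
                                   
                                   
                                   
                                   
                                   


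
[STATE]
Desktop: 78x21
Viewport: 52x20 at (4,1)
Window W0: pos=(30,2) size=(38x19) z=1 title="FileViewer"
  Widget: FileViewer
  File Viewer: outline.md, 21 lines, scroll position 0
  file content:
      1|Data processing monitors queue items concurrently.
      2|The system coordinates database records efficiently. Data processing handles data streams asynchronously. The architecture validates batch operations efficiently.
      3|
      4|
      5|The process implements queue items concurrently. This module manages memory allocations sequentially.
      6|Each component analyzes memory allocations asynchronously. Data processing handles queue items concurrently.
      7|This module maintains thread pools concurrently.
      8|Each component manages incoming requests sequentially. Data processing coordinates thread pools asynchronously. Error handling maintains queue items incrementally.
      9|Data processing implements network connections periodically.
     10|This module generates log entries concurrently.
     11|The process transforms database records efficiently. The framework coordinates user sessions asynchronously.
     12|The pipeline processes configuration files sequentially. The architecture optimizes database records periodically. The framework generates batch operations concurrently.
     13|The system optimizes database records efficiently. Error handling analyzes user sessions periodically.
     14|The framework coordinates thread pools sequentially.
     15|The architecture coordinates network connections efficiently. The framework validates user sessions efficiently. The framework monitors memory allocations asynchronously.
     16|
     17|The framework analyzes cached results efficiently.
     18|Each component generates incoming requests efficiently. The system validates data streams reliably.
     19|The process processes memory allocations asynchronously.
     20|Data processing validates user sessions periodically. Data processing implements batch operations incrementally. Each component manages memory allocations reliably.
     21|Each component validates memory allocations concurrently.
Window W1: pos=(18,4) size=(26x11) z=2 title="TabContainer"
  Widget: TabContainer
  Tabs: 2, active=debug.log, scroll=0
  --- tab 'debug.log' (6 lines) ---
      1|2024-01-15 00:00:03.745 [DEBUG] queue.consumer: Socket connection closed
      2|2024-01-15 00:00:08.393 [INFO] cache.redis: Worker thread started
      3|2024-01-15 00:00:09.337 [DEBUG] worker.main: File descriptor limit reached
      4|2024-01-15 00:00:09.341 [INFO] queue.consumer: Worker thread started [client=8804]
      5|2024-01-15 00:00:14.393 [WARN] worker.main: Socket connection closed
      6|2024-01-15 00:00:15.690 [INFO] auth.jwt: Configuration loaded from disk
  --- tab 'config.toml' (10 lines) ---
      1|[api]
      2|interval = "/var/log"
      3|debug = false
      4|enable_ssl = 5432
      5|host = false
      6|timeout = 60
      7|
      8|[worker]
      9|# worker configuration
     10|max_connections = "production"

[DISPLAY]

                                                    
                          ┏━━━━━━━━━━━━━━━━━━━━━━━━━
                          ┃ FileViewer              
              ┏━━━━━━━━━━━━━━━━━━━━━━━━┓────────────
              ┃ TabContainer           ┃ng monitors 
              ┠────────────────────────┨ordinates da
              ┃[debug.log]│ config.toml┃            
              ┃────────────────────────┃            
              ┃2024-01-15 00:00:03.745 ┃mplements qu
              ┃2024-01-15 00:00:08.393 ┃t analyzes m
              ┃2024-01-15 00:00:09.337 ┃aintains thr
              ┃2024-01-15 00:00:09.341 ┃t manages in
              ┃2024-01-15 00:00:14.393 ┃ng implement
              ┗━━━━━━━━━━━━━━━━━━━━━━━━┛enerates log
                          ┃The process transforms da
                          ┃The pipeline processes co
                          ┃The system optimizes data
                          ┃The framework coordinates
                          ┃The architecture coordina
                          ┗━━━━━━━━━━━━━━━━━━━━━━━━━


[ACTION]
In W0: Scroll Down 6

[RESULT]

                                                    
                          ┏━━━━━━━━━━━━━━━━━━━━━━━━━
                          ┃ FileViewer              
              ┏━━━━━━━━━━━━━━━━━━━━━━━━┓────────────
              ┃ TabContainer           ┃aintains thr
              ┠────────────────────────┨t manages in
              ┃[debug.log]│ config.toml┃ng implement
              ┃────────────────────────┃enerates log
              ┃2024-01-15 00:00:03.745 ┃ransforms da
              ┃2024-01-15 00:00:08.393 ┃processes co
              ┃2024-01-15 00:00:09.337 ┃timizes data
              ┃2024-01-15 00:00:09.341 ┃ coordinates
              ┃2024-01-15 00:00:14.393 ┃ure coordina
              ┗━━━━━━━━━━━━━━━━━━━━━━━━┛            
                          ┃The framework analyzes ca
                          ┃Each component generates 
                          ┃The process processes mem
                          ┃Data processing validates
                          ┃Each component validates 
                          ┗━━━━━━━━━━━━━━━━━━━━━━━━━


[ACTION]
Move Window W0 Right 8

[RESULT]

                                                    
                                  ┏━━━━━━━━━━━━━━━━━
                                  ┃ FileViewer      
              ┏━━━━━━━━━━━━━━━━━━━━━━━━┓────────────
              ┃ TabContainer           ┃module maint
              ┠────────────────────────┨component ma
              ┃[debug.log]│ config.toml┃processing i
              ┃────────────────────────┃module gener
              ┃2024-01-15 00:00:03.745 ┃rocess trans
              ┃2024-01-15 00:00:08.393 ┃ipeline proc
              ┃2024-01-15 00:00:09.337 ┃ystem optimi
              ┃2024-01-15 00:00:09.341 ┃ramework coo
              ┃2024-01-15 00:00:14.393 ┃rchitecture 
              ┗━━━━━━━━━━━━━━━━━━━━━━━━┛            
                                  ┃The framework ana
                                  ┃Each component ge
                                  ┃The process proce
                                  ┃Data processing v
                                  ┃Each component va
                                  ┗━━━━━━━━━━━━━━━━━


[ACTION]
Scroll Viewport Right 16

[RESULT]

                                                    
                  ┏━━━━━━━━━━━━━━━━━━━━━━━━━━━━━━━━━
                  ┃ FileViewer                      
━━━━━━━━━━━━━━━━━━━━━━━┓────────────────────────────
TabContainer           ┃module maintains thread pool
───────────────────────┨component manages incoming r
debug.log]│ config.toml┃processing implements networ
───────────────────────┃module generates log entries
024-01-15 00:00:03.745 ┃rocess transforms database r
024-01-15 00:00:08.393 ┃ipeline processes configurat
024-01-15 00:00:09.337 ┃ystem optimizes database rec
024-01-15 00:00:09.341 ┃ramework coordinates thread 
024-01-15 00:00:14.393 ┃rchitecture coordinates netw
━━━━━━━━━━━━━━━━━━━━━━━┛                            
                  ┃The framework analyzes cached res
                  ┃Each component generates incoming
                  ┃The process processes memory allo
                  ┃Data processing validates user se
                  ┃Each component validates memory a
                  ┗━━━━━━━━━━━━━━━━━━━━━━━━━━━━━━━━━
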